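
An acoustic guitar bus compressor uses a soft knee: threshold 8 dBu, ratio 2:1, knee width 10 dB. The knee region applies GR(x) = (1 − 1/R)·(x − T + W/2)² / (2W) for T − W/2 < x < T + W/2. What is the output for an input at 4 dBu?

x − T + W/2 = 4 − 8 + 5 = 1.
GR = (1 − 1/2) × 1² / 20 = 0.5 × 1 / 20 = 0.025 dB.
Output = 4 − 0.025 = 3.975 dBu.

3.975 dBu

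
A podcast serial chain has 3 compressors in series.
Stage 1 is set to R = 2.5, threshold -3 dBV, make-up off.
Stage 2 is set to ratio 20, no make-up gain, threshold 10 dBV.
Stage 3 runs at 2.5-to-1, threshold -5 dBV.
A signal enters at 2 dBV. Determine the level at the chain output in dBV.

-3.4 dBV

Stage 1: 5 dB above -3 dBV, reduced 2.5:1 to 2 dB above → -1 dBV.
Stage 2: -1 dBV ≤ 10 dBV, so stage 2 doesn't engage; output -1 dBV.
Stage 3: 4 dB above -5 dBV, reduced 2.5:1 to 1.6 dB above → -3.4 dBV.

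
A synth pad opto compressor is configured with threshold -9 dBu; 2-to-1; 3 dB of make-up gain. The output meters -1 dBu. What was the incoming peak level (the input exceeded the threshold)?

1 dBu

Stripping the +3 dB make-up gives -4 dBu at the gain stage.
The compressed level sits -4 − (-9) = 5 dB over threshold.
Undo the ratio: input overshoot = 5 × 2 = 10 dB, giving input = 1 dBu.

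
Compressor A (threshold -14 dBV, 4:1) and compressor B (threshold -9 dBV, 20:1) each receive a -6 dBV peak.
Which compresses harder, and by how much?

A: 8 dB over, compressed to 2 dB over, so 6 dB of GR.
B: 3 dB over, compressed to 0.15 dB over, so 2.85 dB of GR.
A applies 3.15 dB more gain reduction.

A, by 3.15 dB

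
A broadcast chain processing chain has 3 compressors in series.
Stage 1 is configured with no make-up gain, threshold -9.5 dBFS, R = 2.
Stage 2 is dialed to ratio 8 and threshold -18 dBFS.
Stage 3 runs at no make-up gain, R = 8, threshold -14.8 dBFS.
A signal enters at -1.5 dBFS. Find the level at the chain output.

Stage 1: -1.5 dBFS is 8 dB over -9.5 dBFS; at 2:1 that becomes 4 dB over, giving -5.5 dBFS.
Stage 2: -5.5 dBFS is 12.5 dB over -18 dBFS; at 8:1 that becomes 1.5625 dB over, giving -16.4375 dBFS.
Stage 3: below threshold (-16.4375 ≤ -14.8); passes unchanged; output -16.4375 dBFS.

-16.4375 dBFS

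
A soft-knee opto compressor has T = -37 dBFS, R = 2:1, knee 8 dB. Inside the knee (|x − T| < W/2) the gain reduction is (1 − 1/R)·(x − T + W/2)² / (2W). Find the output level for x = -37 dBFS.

-37.5 dBFS

x − T + W/2 = -37 − (-37) + 4 = 4.
GR = (1 − 1/2) × 4² / 16 = 0.5 × 16 / 16 = 0.5 dB.
Output = -37 − 0.5 = -37.5 dBFS.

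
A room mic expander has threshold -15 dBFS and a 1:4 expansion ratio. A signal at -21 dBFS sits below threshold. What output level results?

Undershoot = (-15) − (-21) = 6 dB.
At 1:4, that expands to 24 dB under threshold.
Output = -15 − 24 = -39 dBFS.

-39 dBFS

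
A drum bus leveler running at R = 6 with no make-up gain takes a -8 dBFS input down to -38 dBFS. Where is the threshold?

-44 dBFS

Let T be the threshold. Output overshoot = (input overshoot)/R, so -38 − T = (-8 − T)/6.
6·(-38 − T) = -8 − T → 5·T = -228 − (-8) = -220.
T = -220/5 = -44 dBFS.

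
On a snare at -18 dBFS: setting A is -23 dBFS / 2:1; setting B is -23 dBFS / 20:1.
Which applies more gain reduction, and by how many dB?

B, by 2.25 dB

A: overshoot 5 dB → output overshoot 2.5 dB → GR 2.5 dB.
B: overshoot 5 dB → output overshoot 0.25 dB → GR 4.75 dB.
Difference: 2.25 dB in favour of B.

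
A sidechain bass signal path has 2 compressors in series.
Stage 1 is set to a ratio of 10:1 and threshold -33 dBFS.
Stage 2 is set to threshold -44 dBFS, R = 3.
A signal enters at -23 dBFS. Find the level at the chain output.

Stage 1: overshoot 10 dB → 10/10 = 1 dB → -32 dBFS.
Stage 2: -32 dBFS is 12 dB over -44 dBFS; at 3:1 that becomes 4 dB over, giving -40 dBFS.

-40 dBFS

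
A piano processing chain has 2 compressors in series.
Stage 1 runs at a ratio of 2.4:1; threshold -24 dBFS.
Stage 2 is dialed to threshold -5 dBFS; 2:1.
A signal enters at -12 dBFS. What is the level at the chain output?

-19 dBFS

Stage 1: -12 dBFS is 12 dB over -24 dBFS; at 2.4:1 that becomes 5 dB over, giving -19 dBFS.
Stage 2: -19 dBFS ≤ -5 dBFS, so stage 2 doesn't engage; output -19 dBFS.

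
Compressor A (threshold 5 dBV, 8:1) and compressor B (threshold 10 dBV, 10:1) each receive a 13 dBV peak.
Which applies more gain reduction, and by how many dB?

A, by 4.3 dB

A: 8 dB over, compressed to 1 dB over, so 7 dB of GR.
B: 3 dB over, compressed to 0.3 dB over, so 2.7 dB of GR.
A reduces 4.3 dB more.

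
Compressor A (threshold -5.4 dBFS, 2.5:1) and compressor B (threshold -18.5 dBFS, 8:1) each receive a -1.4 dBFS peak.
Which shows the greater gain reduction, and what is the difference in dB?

B, by 12.5625 dB

A: GR = 4 − 4/2.5 = 2.4 dB.
B: GR = 17.1 − 17.1/8 = 14.9625 dB.
B reduces 12.5625 dB more.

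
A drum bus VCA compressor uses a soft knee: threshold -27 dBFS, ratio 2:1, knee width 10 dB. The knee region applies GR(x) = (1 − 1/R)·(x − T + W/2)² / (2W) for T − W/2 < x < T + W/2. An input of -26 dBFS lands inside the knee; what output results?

x − T + W/2 = -26 − (-27) + 5 = 6.
GR = (1 − 1/2) × 6² / 20 = 0.5 × 36 / 20 = 0.9 dB.
Output = -26 − 0.9 = -26.9 dBFS.

-26.9 dBFS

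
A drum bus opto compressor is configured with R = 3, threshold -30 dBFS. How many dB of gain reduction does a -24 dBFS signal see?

4 dB

Overshoot = -24 − (-30) = 6 dB.
At 3:1, output sits 6/3 = 2 dB above threshold.
So the signal is attenuated by 6 − 2 = 4 dB.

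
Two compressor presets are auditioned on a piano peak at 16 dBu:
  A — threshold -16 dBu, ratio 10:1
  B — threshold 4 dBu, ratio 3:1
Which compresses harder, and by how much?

A, by 20.8 dB

A: GR = 32 − 32/10 = 28.8 dB.
B: GR = 12 − 12/3 = 8 dB.
Difference: 20.8 dB in favour of A.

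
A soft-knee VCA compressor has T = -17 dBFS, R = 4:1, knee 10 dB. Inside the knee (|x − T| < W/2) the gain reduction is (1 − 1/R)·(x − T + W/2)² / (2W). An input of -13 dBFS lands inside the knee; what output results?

x − T + W/2 = -13 − (-17) + 5 = 9.
GR = (1 − 1/4) × 9² / 20 = 0.75 × 81 / 20 = 3.0375 dB.
Output = -13 − 3.0375 = -16.0375 dBFS.

-16.0375 dBFS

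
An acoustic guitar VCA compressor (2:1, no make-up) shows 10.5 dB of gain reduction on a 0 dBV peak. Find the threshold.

Input is 21 dB above T (since output overshoot × R = input overshoot: (-10.5 − T)·2 = 0 − T gives T = -21 dBV).
Check: -21 + (0 − (-21))/2 = -21 + 10.5 = -10.5 dBV. ✓

-21 dBV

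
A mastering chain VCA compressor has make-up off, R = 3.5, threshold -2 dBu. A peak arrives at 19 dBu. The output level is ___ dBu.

4 dBu

Overshoot: 19 − (-2) = 21 dB.
3.5:1 compression reduces that to 21/3.5 = 6 dB over.
Output = -2 + 6 = 4 dBu.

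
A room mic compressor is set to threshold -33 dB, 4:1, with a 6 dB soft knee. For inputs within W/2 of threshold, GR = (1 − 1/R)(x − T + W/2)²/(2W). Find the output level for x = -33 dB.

x − T + W/2 = -33 − (-33) + 3 = 3.
GR = (1 − 1/4) × 3² / 12 = 0.75 × 9 / 12 = 0.5625 dB.
Output = -33 − 0.5625 = -33.5625 dB.

-33.5625 dB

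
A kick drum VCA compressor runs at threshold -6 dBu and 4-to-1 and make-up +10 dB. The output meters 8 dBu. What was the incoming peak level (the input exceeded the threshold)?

Before make-up, the level was 8 − 10 = -2 dBu.
The compressed level sits -2 − (-6) = 4 dB over threshold.
Undo the ratio: input overshoot = 4 × 4 = 16 dB, giving input = 10 dBu.

10 dBu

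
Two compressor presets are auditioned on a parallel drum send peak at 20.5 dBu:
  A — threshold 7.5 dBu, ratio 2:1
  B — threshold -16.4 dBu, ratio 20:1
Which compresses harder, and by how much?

A: 13 dB over, compressed to 6.5 dB over, so 6.5 dB of GR.
B: 36.9 dB over, compressed to 1.845 dB over, so 35.055 dB of GR.
B applies 28.555 dB more gain reduction.

B, by 28.555 dB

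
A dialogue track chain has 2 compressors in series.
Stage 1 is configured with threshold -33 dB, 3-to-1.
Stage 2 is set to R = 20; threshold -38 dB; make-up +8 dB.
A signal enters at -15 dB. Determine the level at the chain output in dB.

-29.45 dB

Stage 1: -15 dB is 18 dB over -33 dB; at 3:1 that becomes 6 dB over, giving -27 dB.
Stage 2: overshoot 11 dB → 11/20 = 0.55 dB → -37.45 dB; +8 dB make-up → -29.45 dB.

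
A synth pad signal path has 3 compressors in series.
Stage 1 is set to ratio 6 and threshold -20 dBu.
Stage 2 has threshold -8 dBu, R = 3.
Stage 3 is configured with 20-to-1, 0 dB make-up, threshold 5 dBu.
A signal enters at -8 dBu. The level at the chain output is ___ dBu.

Stage 1: -8 dBu is 12 dB over -20 dBu; at 6:1 that becomes 2 dB over, giving -18 dBu.
Stage 2: -18 dBu is at or below the -8 dBu threshold — no compression; output -18 dBu.
Stage 3: -18 dBu is at or below the 5 dBu threshold — no compression; output -18 dBu.

-18 dBu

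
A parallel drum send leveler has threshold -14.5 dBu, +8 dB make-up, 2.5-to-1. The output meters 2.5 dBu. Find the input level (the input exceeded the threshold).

Remove make-up: 2.5 − 8 = -5.5 dBu.
Post-compression overshoot = -5.5 − (-14.5) = 9 dB.
Undo the ratio: input overshoot = 9 × 2.5 = 22.5 dB, giving input = 8 dBu.

8 dBu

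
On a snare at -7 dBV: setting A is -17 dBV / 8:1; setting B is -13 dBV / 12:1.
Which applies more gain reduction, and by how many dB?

A, by 3.25 dB

A: GR = 10 − 10/8 = 8.75 dB.
B: GR = 6 − 6/12 = 5.5 dB.
A applies 3.25 dB more gain reduction.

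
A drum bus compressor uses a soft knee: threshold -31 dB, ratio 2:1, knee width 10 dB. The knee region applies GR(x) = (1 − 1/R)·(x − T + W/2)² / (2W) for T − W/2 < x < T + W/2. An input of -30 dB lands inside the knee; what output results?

x − T + W/2 = -30 − (-31) + 5 = 6.
GR = (1 − 1/2) × 6² / 20 = 0.5 × 36 / 20 = 0.9 dB.
Output = -30 − 0.9 = -30.9 dB.

-30.9 dB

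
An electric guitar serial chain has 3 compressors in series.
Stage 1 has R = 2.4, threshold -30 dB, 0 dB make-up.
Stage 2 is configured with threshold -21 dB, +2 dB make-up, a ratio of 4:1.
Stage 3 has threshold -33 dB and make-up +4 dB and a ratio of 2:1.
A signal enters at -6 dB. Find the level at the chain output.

-21.875 dB

Stage 1: 24 dB above -30 dB, reduced 2.4:1 to 10 dB above → -20 dB.
Stage 2: overshoot 1 dB → 1/4 = 0.25 dB → -20.75 dB; +2 dB make-up → -18.75 dB.
Stage 3: -18.75 dB is 14.25 dB over -33 dB; at 2:1 that becomes 7.125 dB over, giving -25.875 dB; +4 dB make-up → -21.875 dB.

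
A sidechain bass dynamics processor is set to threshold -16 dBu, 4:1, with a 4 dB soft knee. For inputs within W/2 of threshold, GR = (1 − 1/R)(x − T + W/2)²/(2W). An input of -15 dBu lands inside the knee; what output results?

-15.84375 dBu

x − T + W/2 = -15 − (-16) + 2 = 3.
GR = (1 − 1/4) × 3² / 8 = 0.75 × 9 / 8 = 0.84375 dB.
Output = -15 − 0.84375 = -15.84375 dBu.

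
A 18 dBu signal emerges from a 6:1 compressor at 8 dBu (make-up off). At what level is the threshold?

6 dBu

Gain reduction = 18 − 8 = 10 dB; output overshoot = GR / (R − 1) = 10 / 5 = 2 dB.
Threshold = output − output overshoot = 8 − 2 = 6 dBu.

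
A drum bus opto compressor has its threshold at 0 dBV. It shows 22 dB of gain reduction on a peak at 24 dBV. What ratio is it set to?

12:1

Input overshoot = 24 − 0 = 24 dB.
Output overshoot = 24 − 22 = 2 dB.
Ratio = input overshoot / output overshoot = 24 / 2 = 12.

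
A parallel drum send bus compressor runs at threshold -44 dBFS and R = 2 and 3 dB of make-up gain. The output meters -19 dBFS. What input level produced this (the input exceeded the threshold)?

0 dBFS

Stripping the +3 dB make-up gives -22 dBFS at the gain stage.
That's 22 dB above the -44 dBFS threshold.
Before 2:1 compression the overshoot was 22 × 2 = 44 dB, so input = -44 + 44 = 0 dBFS.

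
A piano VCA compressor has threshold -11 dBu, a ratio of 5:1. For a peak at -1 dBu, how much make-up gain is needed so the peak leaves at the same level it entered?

Overshoot 10 dB → 10/5 = 2 dB after compression, so the compressed level is -11 + 2 = -9 dBu.
Make-up = target − compressed = -1 − (-9) = 8 dB.

8 dB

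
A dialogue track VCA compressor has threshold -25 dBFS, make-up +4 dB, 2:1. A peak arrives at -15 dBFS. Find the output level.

-15 dBFS sits 10 dB over threshold.
The 10 dB excess becomes 5 dB after 2:1 reduction.
That puts the output at -20 dBFS; make-up adds 4 dB, giving -16 dBFS.

-16 dBFS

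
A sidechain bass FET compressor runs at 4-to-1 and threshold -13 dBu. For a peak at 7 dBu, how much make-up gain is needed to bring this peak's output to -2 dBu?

6 dB

The peak compresses to -13 + 20/4 = -8 dBu.
To reach -2 dBu requires -2 − (-8) = 6 dB of make-up.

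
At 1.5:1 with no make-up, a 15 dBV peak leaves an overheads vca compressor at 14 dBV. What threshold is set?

12 dBV

Let T be the threshold. Output overshoot = (input overshoot)/R, so 14 − T = (15 − T)/1.5.
1.5·(14 − T) = 15 − T → 0.5·T = 21 − 15 = 6.
T = 6/0.5 = 12 dBV.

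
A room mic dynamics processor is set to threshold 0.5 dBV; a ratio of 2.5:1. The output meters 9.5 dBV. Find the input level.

23 dBV

That's 9 dB above the 0.5 dBV threshold.
Input overshoot = R × output overshoot = 22.5 dB → input = 0.5 + 22.5 = 23 dBV.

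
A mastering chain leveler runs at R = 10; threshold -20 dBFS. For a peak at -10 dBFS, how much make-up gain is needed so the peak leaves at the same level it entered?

The peak compresses to -20 + 10/10 = -19 dBFS.
To reach -10 dBFS requires -10 − (-19) = 9 dB of make-up.

9 dB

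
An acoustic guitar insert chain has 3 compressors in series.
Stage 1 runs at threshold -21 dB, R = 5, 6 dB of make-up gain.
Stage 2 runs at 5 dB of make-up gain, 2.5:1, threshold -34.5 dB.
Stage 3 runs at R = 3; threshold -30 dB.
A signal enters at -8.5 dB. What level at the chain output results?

Stage 1: -8.5 dB is 12.5 dB over -21 dB; at 5:1 that becomes 2.5 dB over, giving -18.5 dB; +6 dB make-up → -12.5 dB.
Stage 2: 22 dB above -34.5 dB, reduced 2.5:1 to 8.8 dB above → -25.7 dB; +5 dB make-up → -20.7 dB.
Stage 3: overshoot 9.3 dB → 9.3/3 = 3.1 dB → -26.9 dB.

-26.9 dB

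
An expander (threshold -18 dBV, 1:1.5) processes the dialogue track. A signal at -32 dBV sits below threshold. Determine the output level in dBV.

-39 dBV

Undershoot = (-18) − (-32) = 14 dB.
At 1:1.5, that expands to 21 dB under threshold.
Output = -18 − 21 = -39 dBV.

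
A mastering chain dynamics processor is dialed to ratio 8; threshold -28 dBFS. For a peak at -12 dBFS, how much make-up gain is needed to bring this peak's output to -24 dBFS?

The peak compresses to -28 + 16/8 = -26 dBFS.
To reach -24 dBFS requires -24 − (-26) = 2 dB of make-up.

2 dB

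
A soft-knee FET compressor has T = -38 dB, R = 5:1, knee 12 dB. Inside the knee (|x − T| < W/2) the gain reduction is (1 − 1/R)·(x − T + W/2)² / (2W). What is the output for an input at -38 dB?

x − T + W/2 = -38 − (-38) + 6 = 6.
GR = (1 − 1/5) × 6² / 24 = 0.8 × 36 / 24 = 1.2 dB.
Output = -38 − 1.2 = -39.2 dB.

-39.2 dB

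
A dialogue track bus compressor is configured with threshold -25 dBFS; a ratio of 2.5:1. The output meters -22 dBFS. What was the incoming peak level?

-17.5 dBFS

That's 3 dB above the -25 dBFS threshold.
Before 2.5:1 compression the overshoot was 3 × 2.5 = 7.5 dB, so input = -25 + 7.5 = -17.5 dBFS.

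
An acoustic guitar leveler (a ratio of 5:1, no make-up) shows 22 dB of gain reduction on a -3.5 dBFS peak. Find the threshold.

Gain reduction = -3.5 − (-25.5) = 22 dB; output overshoot = GR / (R − 1) = 22 / 4 = 5.5 dB.
Threshold = output − output overshoot = -25.5 − 5.5 = -31 dBFS.

-31 dBFS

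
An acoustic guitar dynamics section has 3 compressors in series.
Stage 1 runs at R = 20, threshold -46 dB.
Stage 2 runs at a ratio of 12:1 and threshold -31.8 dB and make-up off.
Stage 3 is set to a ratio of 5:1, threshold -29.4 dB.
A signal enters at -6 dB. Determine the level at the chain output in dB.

Stage 1: overshoot 40 dB → 40/20 = 2 dB → -44 dB.
Stage 2: -44 dB is at or below the -31.8 dB threshold — no compression; output -44 dB.
Stage 3: -44 dB ≤ -29.4 dB, so stage 3 doesn't engage; output -44 dB.

-44 dB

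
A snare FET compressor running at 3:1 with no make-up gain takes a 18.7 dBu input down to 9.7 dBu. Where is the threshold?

Input is 13.5 dB above T (since output overshoot × R = input overshoot: (9.7 − T)·3 = 18.7 − T gives T = 5.2 dBu).
Check: 5.2 + (18.7 − 5.2)/3 = 5.2 + 4.5 = 9.7 dBu. ✓

5.2 dBu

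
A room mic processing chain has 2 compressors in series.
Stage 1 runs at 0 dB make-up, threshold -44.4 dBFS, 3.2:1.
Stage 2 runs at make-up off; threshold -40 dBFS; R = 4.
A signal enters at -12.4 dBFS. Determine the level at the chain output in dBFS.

Stage 1: overshoot 32 dB → 32/3.2 = 10 dB → -34.4 dBFS.
Stage 2: -34.4 dBFS is 5.6 dB over -40 dBFS; at 4:1 that becomes 1.4 dB over, giving -38.6 dBFS.

-38.6 dBFS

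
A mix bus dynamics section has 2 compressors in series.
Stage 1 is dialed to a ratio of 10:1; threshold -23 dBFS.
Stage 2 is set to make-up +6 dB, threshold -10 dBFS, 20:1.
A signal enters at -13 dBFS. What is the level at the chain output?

Stage 1: 10 dB above -23 dBFS, reduced 10:1 to 1 dB above → -22 dBFS.
Stage 2: -22 dBFS is at or below the -10 dBFS threshold — no compression; make-up brings it to -16 dBFS.

-16 dBFS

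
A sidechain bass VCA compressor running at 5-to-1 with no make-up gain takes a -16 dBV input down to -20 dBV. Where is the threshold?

Gain reduction = -16 − (-20) = 4 dB; output overshoot = GR / (R − 1) = 4 / 4 = 1 dB.
Threshold = output − output overshoot = -20 − 1 = -21 dBV.

-21 dBV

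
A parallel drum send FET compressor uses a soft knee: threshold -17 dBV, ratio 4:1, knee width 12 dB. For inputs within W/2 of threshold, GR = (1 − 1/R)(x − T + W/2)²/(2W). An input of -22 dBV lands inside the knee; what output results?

-22.03125 dBV

x − T + W/2 = -22 − (-17) + 6 = 1.
GR = (1 − 1/4) × 1² / 24 = 0.75 × 1 / 24 = 0.03125 dB.
Output = -22 − 0.03125 = -22.03125 dBV.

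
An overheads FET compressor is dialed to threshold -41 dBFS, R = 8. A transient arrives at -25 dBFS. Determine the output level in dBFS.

-39 dBFS

The input is 16 dB above the -41 dBFS threshold.
8:1 compression reduces that to 16/8 = 2 dB over.
That puts the output at -39 dBFS.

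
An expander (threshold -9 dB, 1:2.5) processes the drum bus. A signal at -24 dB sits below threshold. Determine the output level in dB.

-46.5 dB

Below threshold, a 1:2.5 expander applies gain = (2.5−1)×(T − x) of attenuation.
(2.5−1) × 15 = 22.5 dB, so output = -24 − 22.5 = -46.5 dB.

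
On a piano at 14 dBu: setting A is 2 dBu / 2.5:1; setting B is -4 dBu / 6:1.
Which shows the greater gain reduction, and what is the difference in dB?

B, by 7.8 dB

A: GR = 12 − 12/2.5 = 7.2 dB.
B: GR = 18 − 18/6 = 15 dB.
B applies 7.8 dB more gain reduction.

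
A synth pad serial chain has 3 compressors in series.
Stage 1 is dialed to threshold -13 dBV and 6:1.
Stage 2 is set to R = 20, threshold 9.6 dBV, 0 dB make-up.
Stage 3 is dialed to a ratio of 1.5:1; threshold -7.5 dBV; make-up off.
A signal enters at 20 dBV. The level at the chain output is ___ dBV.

Stage 1: 20 dBV is 33 dB over -13 dBV; at 6:1 that becomes 5.5 dB over, giving -7.5 dBV.
Stage 2: -7.5 dBV ≤ 9.6 dBV, so stage 2 doesn't engage; output -7.5 dBV.
Stage 3: -7.5 dBV is at or below the -7.5 dBV threshold — no compression; output -7.5 dBV.

-7.5 dBV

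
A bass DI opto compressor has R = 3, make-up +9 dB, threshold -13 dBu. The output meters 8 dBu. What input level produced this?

23 dBu

Remove make-up: 8 − 9 = -1 dBu.
That's 12 dB above the -13 dBu threshold.
Input overshoot = R × output overshoot = 36 dB → input = -13 + 36 = 23 dBu.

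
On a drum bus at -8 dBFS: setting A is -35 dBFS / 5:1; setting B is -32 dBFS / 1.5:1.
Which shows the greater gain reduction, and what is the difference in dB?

A: GR = 27 − 27/5 = 21.6 dB.
B: GR = 24 − 24/1.5 = 8 dB.
A reduces 13.6 dB more.

A, by 13.6 dB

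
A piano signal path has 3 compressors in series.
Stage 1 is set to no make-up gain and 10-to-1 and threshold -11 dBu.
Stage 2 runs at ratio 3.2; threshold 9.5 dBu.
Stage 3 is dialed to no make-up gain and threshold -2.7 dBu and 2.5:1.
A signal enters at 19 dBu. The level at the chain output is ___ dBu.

Stage 1: 19 dBu is 30 dB over -11 dBu; at 10:1 that becomes 3 dB over, giving -8 dBu.
Stage 2: -8 dBu is at or below the 9.5 dBu threshold — no compression; output -8 dBu.
Stage 3: -8 dBu is at or below the -2.7 dBu threshold — no compression; output -8 dBu.

-8 dBu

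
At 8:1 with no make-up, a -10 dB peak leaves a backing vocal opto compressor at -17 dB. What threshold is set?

-18 dB

Gain reduction = -10 − (-17) = 7 dB; output overshoot = GR / (R − 1) = 7 / 7 = 1 dB.
Threshold = output − output overshoot = -17 − 1 = -18 dB.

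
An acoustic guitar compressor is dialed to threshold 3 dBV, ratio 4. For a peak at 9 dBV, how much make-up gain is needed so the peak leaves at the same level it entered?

Overshoot 6 dB → 6/4 = 1.5 dB after compression, so the compressed level is 3 + 1.5 = 4.5 dBV.
Make-up = target − compressed = 9 − 4.5 = 4.5 dB.

4.5 dB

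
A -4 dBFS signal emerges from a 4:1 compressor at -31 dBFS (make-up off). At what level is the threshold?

-40 dBFS

Gain reduction = -4 − (-31) = 27 dB; output overshoot = GR / (R − 1) = 27 / 3 = 9 dB.
Threshold = output − output overshoot = -31 − 9 = -40 dBFS.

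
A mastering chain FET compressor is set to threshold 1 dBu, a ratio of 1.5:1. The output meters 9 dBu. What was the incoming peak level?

The compressed level sits 9 − 1 = 8 dB over threshold.
Undo the ratio: input overshoot = 8 × 1.5 = 12 dB, giving input = 13 dBu.

13 dBu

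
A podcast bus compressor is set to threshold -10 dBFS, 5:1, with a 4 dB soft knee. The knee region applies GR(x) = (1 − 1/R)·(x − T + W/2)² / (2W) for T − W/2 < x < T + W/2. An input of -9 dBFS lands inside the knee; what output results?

x − T + W/2 = -9 − (-10) + 2 = 3.
GR = (1 − 1/5) × 3² / 8 = 0.8 × 9 / 8 = 0.9 dB.
Output = -9 − 0.9 = -9.9 dBFS.

-9.9 dBFS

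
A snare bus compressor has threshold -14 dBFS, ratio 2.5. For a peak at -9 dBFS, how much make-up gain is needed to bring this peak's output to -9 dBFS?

Overshoot 5 dB → 5/2.5 = 2 dB after compression, so the compressed level is -14 + 2 = -12 dBFS.
Make-up = target − compressed = -9 − (-12) = 3 dB.

3 dB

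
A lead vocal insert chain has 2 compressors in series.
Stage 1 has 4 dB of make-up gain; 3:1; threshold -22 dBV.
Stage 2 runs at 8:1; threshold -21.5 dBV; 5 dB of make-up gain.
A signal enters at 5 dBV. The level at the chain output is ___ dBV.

-14.9375 dBV

Stage 1: 5 dBV is 27 dB over -22 dBV; at 3:1 that becomes 9 dB over, giving -13 dBV; +4 dB make-up → -9 dBV.
Stage 2: 12.5 dB above -21.5 dBV, reduced 8:1 to 1.5625 dB above → -19.9375 dBV; +5 dB make-up → -14.9375 dBV.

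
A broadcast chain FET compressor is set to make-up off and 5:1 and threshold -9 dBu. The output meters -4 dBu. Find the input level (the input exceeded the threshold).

The compressed level sits -4 − (-9) = 5 dB over threshold.
Undo the ratio: input overshoot = 5 × 5 = 25 dB, giving input = 16 dBu.

16 dBu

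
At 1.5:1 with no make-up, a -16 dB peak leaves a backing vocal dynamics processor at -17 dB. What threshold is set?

Input is 3 dB above T (since output overshoot × R = input overshoot: (-17 − T)·1.5 = -16 − T gives T = -19 dB).
Check: -19 + (-16 − (-19))/1.5 = -19 + 2 = -17 dB. ✓

-19 dB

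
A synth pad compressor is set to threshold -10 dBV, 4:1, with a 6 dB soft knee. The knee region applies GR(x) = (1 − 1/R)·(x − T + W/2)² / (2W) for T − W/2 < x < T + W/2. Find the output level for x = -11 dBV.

-11.25 dBV

x − T + W/2 = -11 − (-10) + 3 = 2.
GR = (1 − 1/4) × 2² / 12 = 0.75 × 4 / 12 = 0.25 dB.
Output = -11 − 0.25 = -11.25 dBV.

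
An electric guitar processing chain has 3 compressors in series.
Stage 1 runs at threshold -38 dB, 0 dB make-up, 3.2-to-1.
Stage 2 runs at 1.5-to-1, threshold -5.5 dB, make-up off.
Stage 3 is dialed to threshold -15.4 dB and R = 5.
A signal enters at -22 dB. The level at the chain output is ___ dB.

Stage 1: 16 dB above -38 dB, reduced 3.2:1 to 5 dB above → -33 dB.
Stage 2: -33 dB is at or below the -5.5 dB threshold — no compression; output -33 dB.
Stage 3: below threshold (-33 ≤ -15.4); passes unchanged; output -33 dB.

-33 dB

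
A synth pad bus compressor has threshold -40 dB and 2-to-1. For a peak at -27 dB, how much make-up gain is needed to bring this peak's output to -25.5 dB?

8 dB

Without make-up, output = threshold + overshoot/2 = -40 + 6.5 = -33.5 dB.
Gap to target: 8 dB.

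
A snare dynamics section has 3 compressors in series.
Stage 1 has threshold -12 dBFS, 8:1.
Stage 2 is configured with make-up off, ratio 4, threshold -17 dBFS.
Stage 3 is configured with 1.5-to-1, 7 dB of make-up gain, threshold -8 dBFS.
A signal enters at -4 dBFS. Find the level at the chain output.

Stage 1: overshoot 8 dB → 8/8 = 1 dB → -11 dBFS.
Stage 2: -11 dBFS is 6 dB over -17 dBFS; at 4:1 that becomes 1.5 dB over, giving -15.5 dBFS.
Stage 3: below threshold (-15.5 ≤ -8); passes unchanged; make-up brings it to -8.5 dBFS.

-8.5 dBFS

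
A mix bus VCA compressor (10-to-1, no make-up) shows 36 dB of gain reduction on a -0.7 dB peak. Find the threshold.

-40.7 dB

Gain reduction = -0.7 − (-36.7) = 36 dB; output overshoot = GR / (R − 1) = 36 / 9 = 4 dB.
Threshold = output − output overshoot = -36.7 − 4 = -40.7 dB.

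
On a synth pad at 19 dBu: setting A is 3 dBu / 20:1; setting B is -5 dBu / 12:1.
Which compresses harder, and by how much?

A: GR = 16 − 16/20 = 15.2 dB.
B: GR = 24 − 24/12 = 22 dB.
B reduces 6.8 dB more.

B, by 6.8 dB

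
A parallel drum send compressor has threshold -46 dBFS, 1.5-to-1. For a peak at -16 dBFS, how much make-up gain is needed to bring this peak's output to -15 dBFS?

11 dB

Overshoot 30 dB → 30/1.5 = 20 dB after compression, so the compressed level is -46 + 20 = -26 dBFS.
Make-up = target − compressed = -15 − (-26) = 11 dB.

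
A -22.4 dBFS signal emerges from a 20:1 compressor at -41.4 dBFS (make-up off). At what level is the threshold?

-42.4 dBFS

Gain reduction = -22.4 − (-41.4) = 19 dB; output overshoot = GR / (R − 1) = 19 / 19 = 1 dB.
Threshold = output − output overshoot = -41.4 − 1 = -42.4 dBFS.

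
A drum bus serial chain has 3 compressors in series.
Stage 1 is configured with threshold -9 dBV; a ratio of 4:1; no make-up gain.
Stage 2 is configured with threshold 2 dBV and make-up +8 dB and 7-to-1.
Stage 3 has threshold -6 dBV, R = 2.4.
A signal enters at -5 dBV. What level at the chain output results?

Stage 1: overshoot 4 dB → 4/4 = 1 dB → -8 dBV.
Stage 2: below threshold (-8 ≤ 2); passes unchanged; make-up brings it to 0 dBV.
Stage 3: 6 dB above -6 dBV, reduced 2.4:1 to 2.5 dB above → -3.5 dBV.

-3.5 dBV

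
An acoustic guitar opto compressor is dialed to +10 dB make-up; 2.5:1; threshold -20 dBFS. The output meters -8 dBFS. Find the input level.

-15 dBFS

Stripping the +10 dB make-up gives -18 dBFS at the gain stage.
Post-compression overshoot = -18 − (-20) = 2 dB.
Undo the ratio: input overshoot = 2 × 2.5 = 5 dB, giving input = -15 dBFS.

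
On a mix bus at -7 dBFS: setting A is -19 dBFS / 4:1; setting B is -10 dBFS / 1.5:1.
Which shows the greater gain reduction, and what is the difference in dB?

A: 12 dB over, compressed to 3 dB over, so 9 dB of GR.
B: 3 dB over, compressed to 2 dB over, so 1 dB of GR.
Difference: 8 dB in favour of A.

A, by 8 dB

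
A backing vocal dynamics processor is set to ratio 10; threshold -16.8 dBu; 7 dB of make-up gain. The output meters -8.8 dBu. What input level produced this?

-6.8 dBu

Stripping the +7 dB make-up gives -15.8 dBu at the gain stage.
That's 1 dB above the -16.8 dBu threshold.
Before 10:1 compression the overshoot was 1 × 10 = 10 dB, so input = -16.8 + 10 = -6.8 dBu.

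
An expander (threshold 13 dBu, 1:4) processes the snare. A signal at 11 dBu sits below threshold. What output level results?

5 dBu

Below threshold, a 1:4 expander applies gain = (4−1)×(T − x) of attenuation.
(4−1) × 2 = 6 dB, so output = 11 − 6 = 5 dBu.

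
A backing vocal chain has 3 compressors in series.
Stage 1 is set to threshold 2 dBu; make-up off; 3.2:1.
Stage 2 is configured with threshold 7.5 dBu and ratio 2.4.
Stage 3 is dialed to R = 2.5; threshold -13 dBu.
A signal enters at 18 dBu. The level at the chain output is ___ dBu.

-5 dBu

Stage 1: 18 dBu is 16 dB over 2 dBu; at 3.2:1 that becomes 5 dB over, giving 7 dBu.
Stage 2: 7 dBu ≤ 7.5 dBu, so stage 2 doesn't engage; output 7 dBu.
Stage 3: 7 dBu is 20 dB over -13 dBu; at 2.5:1 that becomes 8 dB over, giving -5 dBu.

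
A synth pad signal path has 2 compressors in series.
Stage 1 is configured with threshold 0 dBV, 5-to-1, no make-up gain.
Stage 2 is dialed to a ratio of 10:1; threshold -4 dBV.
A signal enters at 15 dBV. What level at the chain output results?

Stage 1: 15 dBV is 15 dB over 0 dBV; at 5:1 that becomes 3 dB over, giving 3 dBV.
Stage 2: 3 dBV is 7 dB over -4 dBV; at 10:1 that becomes 0.7 dB over, giving -3.3 dBV.

-3.3 dBV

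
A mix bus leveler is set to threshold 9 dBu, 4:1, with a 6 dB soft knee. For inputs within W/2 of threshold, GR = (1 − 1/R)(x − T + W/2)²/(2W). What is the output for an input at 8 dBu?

x − T + W/2 = 8 − 9 + 3 = 2.
GR = (1 − 1/4) × 2² / 12 = 0.75 × 4 / 12 = 0.25 dB.
Output = 8 − 0.25 = 7.75 dBu.

7.75 dBu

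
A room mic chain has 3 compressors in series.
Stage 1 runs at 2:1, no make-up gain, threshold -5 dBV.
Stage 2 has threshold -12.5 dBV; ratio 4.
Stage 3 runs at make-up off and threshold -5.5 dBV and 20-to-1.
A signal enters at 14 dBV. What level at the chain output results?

Stage 1: overshoot 19 dB → 19/2 = 9.5 dB → 4.5 dBV.
Stage 2: 4.5 dBV is 17 dB over -12.5 dBV; at 4:1 that becomes 4.25 dB over, giving -8.25 dBV.
Stage 3: below threshold (-8.25 ≤ -5.5); passes unchanged; output -8.25 dBV.

-8.25 dBV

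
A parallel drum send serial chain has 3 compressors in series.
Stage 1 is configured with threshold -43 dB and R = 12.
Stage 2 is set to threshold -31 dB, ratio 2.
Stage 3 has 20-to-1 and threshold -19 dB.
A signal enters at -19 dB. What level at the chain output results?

Stage 1: overshoot 24 dB → 24/12 = 2 dB → -41 dB.
Stage 2: -41 dB is at or below the -31 dB threshold — no compression; output -41 dB.
Stage 3: -41 dB ≤ -19 dB, so stage 3 doesn't engage; output -41 dB.

-41 dB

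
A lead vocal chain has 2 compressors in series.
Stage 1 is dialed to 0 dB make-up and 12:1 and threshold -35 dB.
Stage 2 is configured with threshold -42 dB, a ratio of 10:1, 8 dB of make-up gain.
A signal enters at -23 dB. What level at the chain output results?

Stage 1: 12 dB above -35 dB, reduced 12:1 to 1 dB above → -34 dB.
Stage 2: -34 dB is 8 dB over -42 dB; at 10:1 that becomes 0.8 dB over, giving -41.2 dB; +8 dB make-up → -33.2 dB.

-33.2 dB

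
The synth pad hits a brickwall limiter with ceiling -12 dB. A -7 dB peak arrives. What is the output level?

A brickwall limiter is an ∞:1 compressor: any input above the ceiling is clamped to -12 dB.

-12 dB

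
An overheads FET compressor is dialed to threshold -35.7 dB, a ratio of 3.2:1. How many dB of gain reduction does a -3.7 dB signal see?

22 dB

-3.7 dB exceeds the threshold by 32 dB.
After 3.2:1 compression the overshoot becomes 32/3.2 = 10 dB.
So the signal is attenuated by 32 − 10 = 22 dB.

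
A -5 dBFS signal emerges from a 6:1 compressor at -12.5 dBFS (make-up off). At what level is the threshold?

-14 dBFS

Gain reduction = -5 − (-12.5) = 7.5 dB; output overshoot = GR / (R − 1) = 7.5 / 5 = 1.5 dB.
Threshold = output − output overshoot = -12.5 − 1.5 = -14 dBFS.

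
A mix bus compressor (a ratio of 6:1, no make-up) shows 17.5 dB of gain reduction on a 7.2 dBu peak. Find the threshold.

-13.8 dBu

Gain reduction = 7.2 − (-10.3) = 17.5 dB; output overshoot = GR / (R − 1) = 17.5 / 5 = 3.5 dB.
Threshold = output − output overshoot = -10.3 − 3.5 = -13.8 dBu.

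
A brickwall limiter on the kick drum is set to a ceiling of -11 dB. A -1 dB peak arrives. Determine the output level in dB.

At ∞:1, everything above -11 dB is held at the ceiling.

-11 dB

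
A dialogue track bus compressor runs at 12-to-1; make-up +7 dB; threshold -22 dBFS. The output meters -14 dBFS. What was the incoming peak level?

-10 dBFS

Before make-up, the level was -14 − 7 = -21 dBFS.
Post-compression overshoot = -21 − (-22) = 1 dB.
Before 12:1 compression the overshoot was 1 × 12 = 12 dB, so input = -22 + 12 = -10 dBFS.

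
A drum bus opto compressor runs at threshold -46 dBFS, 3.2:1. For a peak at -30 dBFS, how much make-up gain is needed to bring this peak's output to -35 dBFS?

Overshoot 16 dB → 16/3.2 = 5 dB after compression, so the compressed level is -46 + 5 = -41 dBFS.
Make-up = target − compressed = -35 − (-41) = 6 dB.

6 dB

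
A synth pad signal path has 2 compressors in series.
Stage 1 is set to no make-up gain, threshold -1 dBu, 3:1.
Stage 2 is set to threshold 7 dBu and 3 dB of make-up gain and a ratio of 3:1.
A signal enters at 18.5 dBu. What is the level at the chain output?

Stage 1: 19.5 dB above -1 dBu, reduced 3:1 to 6.5 dB above → 5.5 dBu.
Stage 2: below threshold (5.5 ≤ 7); passes unchanged; make-up brings it to 8.5 dBu.

8.5 dBu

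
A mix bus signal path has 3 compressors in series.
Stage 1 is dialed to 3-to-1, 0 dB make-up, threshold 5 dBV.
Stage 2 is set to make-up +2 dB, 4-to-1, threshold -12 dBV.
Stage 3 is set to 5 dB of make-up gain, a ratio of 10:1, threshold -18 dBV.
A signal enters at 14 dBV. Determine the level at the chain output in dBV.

-11.7 dBV

Stage 1: overshoot 9 dB → 9/3 = 3 dB → 8 dBV.
Stage 2: 8 dBV is 20 dB over -12 dBV; at 4:1 that becomes 5 dB over, giving -7 dBV; +2 dB make-up → -5 dBV.
Stage 3: -5 dBV is 13 dB over -18 dBV; at 10:1 that becomes 1.3 dB over, giving -16.7 dBV; +5 dB make-up → -11.7 dBV.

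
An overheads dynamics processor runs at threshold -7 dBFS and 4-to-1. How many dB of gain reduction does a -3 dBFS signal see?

-3 dBFS exceeds the threshold by 4 dB.
After 4:1 compression the overshoot becomes 4/4 = 1 dB.
GR = overshoot in − overshoot out = 4 − 1 = 3 dB.

3 dB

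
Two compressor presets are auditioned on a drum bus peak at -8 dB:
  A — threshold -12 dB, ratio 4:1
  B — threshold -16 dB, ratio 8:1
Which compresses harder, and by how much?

B, by 4 dB

A: 4 dB over, compressed to 1 dB over, so 3 dB of GR.
B: 8 dB over, compressed to 1 dB over, so 7 dB of GR.
B applies 4 dB more gain reduction.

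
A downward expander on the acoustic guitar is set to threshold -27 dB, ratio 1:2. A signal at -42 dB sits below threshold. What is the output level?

-57 dB

The input is 15 dB below the -27 dB threshold.
A 1:2 expander multiplies undershoot by 2: 15 × 2 = 30 dB below threshold.
Output = -27 − 30 = -57 dB.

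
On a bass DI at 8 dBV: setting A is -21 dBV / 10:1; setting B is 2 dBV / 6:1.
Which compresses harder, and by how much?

A: GR = 29 − 29/10 = 26.1 dB.
B: GR = 6 − 6/6 = 5 dB.
A reduces 21.1 dB more.

A, by 21.1 dB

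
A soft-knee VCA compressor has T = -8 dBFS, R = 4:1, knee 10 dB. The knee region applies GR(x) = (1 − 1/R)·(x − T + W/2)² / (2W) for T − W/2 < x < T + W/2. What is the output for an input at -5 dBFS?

x − T + W/2 = -5 − (-8) + 5 = 8.
GR = (1 − 1/4) × 8² / 20 = 0.75 × 64 / 20 = 2.4 dB.
Output = -5 − 2.4 = -7.4 dBFS.

-7.4 dBFS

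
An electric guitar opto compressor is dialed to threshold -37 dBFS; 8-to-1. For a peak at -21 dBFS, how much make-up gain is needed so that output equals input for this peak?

The peak compresses to -37 + 16/8 = -35 dBFS.
To reach -21 dBFS requires -21 − (-35) = 14 dB of make-up.

14 dB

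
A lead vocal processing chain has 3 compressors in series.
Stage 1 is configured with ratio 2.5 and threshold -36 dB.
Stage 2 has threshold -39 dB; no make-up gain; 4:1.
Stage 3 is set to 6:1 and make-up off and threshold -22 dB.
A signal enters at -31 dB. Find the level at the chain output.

-37.75 dB

Stage 1: 5 dB above -36 dB, reduced 2.5:1 to 2 dB above → -34 dB.
Stage 2: 5 dB above -39 dB, reduced 4:1 to 1.25 dB above → -37.75 dB.
Stage 3: -37.75 dB ≤ -22 dB, so stage 3 doesn't engage; output -37.75 dB.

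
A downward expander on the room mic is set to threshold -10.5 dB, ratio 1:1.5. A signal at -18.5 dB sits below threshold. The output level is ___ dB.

-22.5 dB

Below threshold, a 1:1.5 expander applies gain = (1.5−1)×(T − x) of attenuation.
(1.5−1) × 8 = 4 dB, so output = -18.5 − 4 = -22.5 dB.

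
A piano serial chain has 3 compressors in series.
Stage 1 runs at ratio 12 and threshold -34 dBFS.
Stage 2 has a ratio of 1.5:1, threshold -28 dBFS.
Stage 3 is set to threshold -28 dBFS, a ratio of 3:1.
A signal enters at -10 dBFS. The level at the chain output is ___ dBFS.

Stage 1: overshoot 24 dB → 24/12 = 2 dB → -32 dBFS.
Stage 2: below threshold (-32 ≤ -28); passes unchanged; output -32 dBFS.
Stage 3: below threshold (-32 ≤ -28); passes unchanged; output -32 dBFS.

-32 dBFS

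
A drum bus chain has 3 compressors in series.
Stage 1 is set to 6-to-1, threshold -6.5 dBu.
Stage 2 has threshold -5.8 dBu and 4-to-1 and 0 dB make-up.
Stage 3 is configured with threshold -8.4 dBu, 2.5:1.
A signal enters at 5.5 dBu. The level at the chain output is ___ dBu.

Stage 1: overshoot 12 dB → 12/6 = 2 dB → -4.5 dBu.
Stage 2: 1.3 dB above -5.8 dBu, reduced 4:1 to 0.325 dB above → -5.475 dBu.
Stage 3: overshoot 2.925 dB → 2.925/2.5 = 1.17 dB → -7.23 dBu.

-7.23 dBu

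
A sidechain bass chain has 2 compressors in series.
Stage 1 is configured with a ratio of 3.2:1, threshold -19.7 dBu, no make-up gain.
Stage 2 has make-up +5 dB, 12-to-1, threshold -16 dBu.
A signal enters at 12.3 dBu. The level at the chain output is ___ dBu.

-10.475 dBu

Stage 1: overshoot 32 dB → 32/3.2 = 10 dB → -9.7 dBu.
Stage 2: 6.3 dB above -16 dBu, reduced 12:1 to 0.525 dB above → -15.475 dBu; +5 dB make-up → -10.475 dBu.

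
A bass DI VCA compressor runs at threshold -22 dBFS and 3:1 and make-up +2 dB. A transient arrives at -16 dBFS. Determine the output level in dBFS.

-18 dBFS

-16 dBFS sits 6 dB over threshold.
3:1 compression reduces that to 6/3 = 2 dB over.
Output = -22 + 2 = -20 dBFS; make-up adds 2 dB, giving -18 dBFS.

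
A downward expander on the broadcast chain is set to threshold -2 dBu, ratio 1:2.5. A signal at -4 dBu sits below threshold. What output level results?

-7 dBu

The input is 2 dB below the -2 dBu threshold.
A 1:2.5 expander multiplies undershoot by 2.5: 2 × 2.5 = 5 dB below threshold.
Output = -2 − 5 = -7 dBu.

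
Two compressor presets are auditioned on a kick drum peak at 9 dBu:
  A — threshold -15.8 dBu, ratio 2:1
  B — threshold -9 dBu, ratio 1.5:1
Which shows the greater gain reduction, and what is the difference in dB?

A, by 6.4 dB

A: 24.8 dB over, compressed to 12.4 dB over, so 12.4 dB of GR.
B: 18 dB over, compressed to 12 dB over, so 6 dB of GR.
A applies 6.4 dB more gain reduction.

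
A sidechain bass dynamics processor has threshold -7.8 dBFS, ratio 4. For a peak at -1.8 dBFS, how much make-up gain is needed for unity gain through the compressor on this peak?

The peak compresses to -7.8 + 6/4 = -6.3 dBFS.
To reach -1.8 dBFS requires -1.8 − (-6.3) = 4.5 dB of make-up.

4.5 dB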